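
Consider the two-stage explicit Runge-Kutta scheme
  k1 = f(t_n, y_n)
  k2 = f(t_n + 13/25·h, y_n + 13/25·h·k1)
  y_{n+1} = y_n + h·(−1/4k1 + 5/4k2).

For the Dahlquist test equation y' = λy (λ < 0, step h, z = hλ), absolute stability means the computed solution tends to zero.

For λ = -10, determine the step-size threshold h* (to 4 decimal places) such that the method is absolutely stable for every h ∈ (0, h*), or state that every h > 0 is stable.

(-1.5385,0); λ=-10 ⇒ h* = (20/13)/10 = 0.1538.

Set f=λy, z=hλ:
  k1=λy_n ⇒ h·k1=z·y_n;  k2=λ(1+13/25z)y_n ⇒ h·k2=z(1+13/25z)y_n
  y_{n+1}/y_n = 1 − 1/4z + 5/4z(1+13/25z) = 1 + z + 13/20z²
  R(z) = 1 + z + 13/20z².

Need |R(x)|<1, x<0.
x=-1.74: |R|=1.2279
R=1: x+13/20x²=0 ⇒ x=−20/13=-1.5385; min R=1−1/(4·13/20)=0.6154>−1
Confirm numerically:
  x=-1.423: |R|=0.89320 <1
  x=-1.207: |R|=0.73995 <1
  x=-1.134: |R|=0.70187 <1
  x=-0.859: |R|=0.62062 <1
  x=-1.909: |R|=1.45978 >1
  x=-1.610: |R|=1.07487 >1
So |R|<1 on (-1.5385, 0).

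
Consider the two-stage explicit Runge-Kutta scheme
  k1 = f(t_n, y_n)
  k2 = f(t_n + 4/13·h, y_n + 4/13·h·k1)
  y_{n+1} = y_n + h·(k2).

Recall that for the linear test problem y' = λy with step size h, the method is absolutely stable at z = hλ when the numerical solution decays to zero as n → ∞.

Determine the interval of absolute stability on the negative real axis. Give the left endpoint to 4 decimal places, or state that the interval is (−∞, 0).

(-3.2500, 0).

On y'=λy, z=hλ:
  k1=λy_n ⇒ h·k1=z·y_n;  k2=λ(1+4/13z)y_n ⇒ h·k2=z(1+4/13z)y_n
  y_{n+1}/y_n = 1 + z(1+4/13z) = 1 + z + 4/13z²
  R(z) = 1 + z + 4/13z².

Solve |R(x)|<1 on ℝ⁻.
x=-0.39: |R|=0.6568
R=1: x+4/13x²=0 ⇒ x=−13/4=-3.2500; min R=1−1/(4·4/13)=0.1875>−1
Confirm numerically:
  x=-2.034: |R|=0.23897 <1
  x=-1.912: |R|=0.21284 <1
  x=-1.876: |R|=0.20688 <1
  x=-1.846: |R|=0.20253 <1
  x=-3.597: |R|=1.38405 >1
  x=-3.449: |R|=1.21118 >1
So |R|<1 on (-3.2500, 0).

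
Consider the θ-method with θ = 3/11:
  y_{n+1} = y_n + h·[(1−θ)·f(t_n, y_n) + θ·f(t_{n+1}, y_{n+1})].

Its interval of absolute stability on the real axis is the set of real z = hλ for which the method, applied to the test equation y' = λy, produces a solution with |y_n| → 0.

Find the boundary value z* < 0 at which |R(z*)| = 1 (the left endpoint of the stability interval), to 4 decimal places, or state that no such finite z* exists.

z* = -4.4000.

With y'=λy (z=hλ):
  y_{n+1} = y_n + z·[8/11·y_n + 3/11·y_{n+1}] ⇒ (1 − 3/11z)y_{n+1} = (1 + 8/11z)y_n
  ⇒ R(z) = (1 + 8/11z)/(1 − 3/11z).

Find x<0 with |R(x)|<1.
x=-1.31: |R|=0.0348
R=−1: 1+8/11x = −1+3/11x ⇒ -5/11x=2 ⇒ x=2/(-5/11)=-4.4000
Confirm numerically:
  x=-4.298: |R|=0.97866 <1
  x=-2.580: |R|=0.51441 <1
  x=-2.298: |R|=0.41265 <1
  x=-4.922: |R|=1.10130 >1
  x=-4.780: |R|=1.07498 >1
  x=-4.552: |R|=1.03082 >1
Stable set (-4.4000, 0).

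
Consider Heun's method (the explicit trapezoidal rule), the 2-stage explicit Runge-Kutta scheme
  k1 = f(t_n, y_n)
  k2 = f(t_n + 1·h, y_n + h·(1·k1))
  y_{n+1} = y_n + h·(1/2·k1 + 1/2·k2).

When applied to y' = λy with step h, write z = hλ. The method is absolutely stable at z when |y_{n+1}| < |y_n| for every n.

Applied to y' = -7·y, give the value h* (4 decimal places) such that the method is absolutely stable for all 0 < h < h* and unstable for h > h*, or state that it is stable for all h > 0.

Set f=λy, z=hλ:
  order 2, 2-stage ⇒ R(z)=1+z+z^2/2
  (e.g. R(-0.46)=0.64580, |R|=0.64580)

Find x<0 with |R(x)|<1.
x=-0.46: |R|=0.6458
|R(-1.81)|=0.8281 |R(-0.83)|=0.5145 |R(-0.64)|=0.5648
Bisect:
  x_lo=-2.3238 |R|=1.3762  x_hi=-0.3631 |R|=0.7028
  mid=-1.34343 |R|=0.55897 →hi
  mid=-1.83362 |R|=0.84746 →hi
  mid=-2.07872 |R|=1.08182 →lo
  mid=-1.95617 |R|=0.95713 →hi
  mid=-2.01744 |R|=1.01760 →lo
  mid=-1.98681 |R|=0.98689 →hi
  mid=-2.00213 |R|=1.00213 →lo
  mid=-1.99447 |R|=0.99448 →hi
  mid=-1.99830 |R|=0.99830 →hi
  mid=-2.00021 |R|=1.00021 →lo
  ...
  [-2.00009,-1.99997] ⇒ x*=-2.0000
So |R|<1 on (-2.0000, 0).

(-2.0000,0); λ=-7 ⇒ h* = 0.2857.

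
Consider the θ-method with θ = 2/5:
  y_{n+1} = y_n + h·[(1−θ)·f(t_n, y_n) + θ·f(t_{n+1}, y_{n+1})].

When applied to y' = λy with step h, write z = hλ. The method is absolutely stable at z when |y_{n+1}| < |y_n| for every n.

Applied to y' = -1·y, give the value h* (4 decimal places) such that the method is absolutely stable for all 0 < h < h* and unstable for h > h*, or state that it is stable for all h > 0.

(-10.0000,0); λ=-1 ⇒ h* = (10)/1 = 10.0000.

Test eqn y'=λy, z=hλ:
  y_{n+1} = y_n + z·[3/5·y_n + 2/5·y_{n+1}] ⇒ (1 − 2/5z)y_{n+1} = (1 + 3/5z)y_n
  Hence R(z) = (1 + 3/5z)/(1 − 2/5z).

Solve |R(x)|<1 on ℝ⁻.
x=-0.42: |R|=0.6404
R=−1: 1+3/5x = −1+2/5x ⇒ -1/5x=2 ⇒ x=2/(-1/5)=-10.0000
Confirm numerically:
  x=-8.362: |R|=0.92460 <1
  x=-7.769: |R|=0.89137 <1
  x=-5.640: |R|=0.73219 <1
  x=-4.063: |R|=0.54769 <1
  x=-10.439: |R|=1.01696 >1
  x=-10.424: |R|=1.01640 >1
  x=-10.386: |R|=1.01498 >1
So |R|<1 on (-10.0000, 0).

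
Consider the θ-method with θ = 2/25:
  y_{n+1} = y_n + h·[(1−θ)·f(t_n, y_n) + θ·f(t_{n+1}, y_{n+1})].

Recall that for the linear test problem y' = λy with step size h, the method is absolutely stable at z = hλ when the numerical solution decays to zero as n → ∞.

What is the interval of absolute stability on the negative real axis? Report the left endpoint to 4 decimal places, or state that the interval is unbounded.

z∈(-2.3810,0).

With y'=λy (z=hλ):
  y_{n+1} = y_n + z·[23/25·y_n + 2/25·y_{n+1}] ⇒ (1 − 2/25z)y_{n+1} = (1 + 23/25z)y_n
  so R(z) = (1 + 23/25z)/(1 − 2/25z).

Boundary: |R(x)|=1, x<0.
x=-0.63: |R|=0.4002
R=−1: 1+23/25x = −1+2/25x ⇒ -21/25x=2 ⇒ x=2/(-21/25)=-2.3810
Confirm numerically:
  x=-2.178: |R|=0.85482 <1
  x=-1.886: |R|=0.63875 <1
  x=-1.823: |R|=0.59097 <1
  x=-1.618: |R|=0.43257 <1
  x=-2.606: |R|=1.15643 >1
  x=-2.603: |R|=1.15437 >1
Stable set (-2.3810, 0).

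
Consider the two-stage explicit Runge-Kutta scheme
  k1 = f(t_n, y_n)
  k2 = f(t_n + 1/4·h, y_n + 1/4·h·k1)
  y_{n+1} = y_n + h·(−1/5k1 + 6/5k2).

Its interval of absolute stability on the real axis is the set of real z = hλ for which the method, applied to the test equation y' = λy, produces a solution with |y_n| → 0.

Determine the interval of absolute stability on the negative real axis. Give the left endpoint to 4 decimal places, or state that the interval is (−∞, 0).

With y'=λy (z=hλ):
  k1=λy_n ⇒ h·k1=z·y_n;  k2=λ(1+1/4z)y_n ⇒ h·k2=z(1+1/4z)y_n
  y_{n+1}/y_n = 1 − 1/5z + 6/5z(1+1/4z) = 1 + z + 3/10z²
  ⇒ R(z) = 1 + z + 3/10z².

Need |R(x)|<1, x<0.
x=-0.76: |R|=0.4133
R=1: x+3/10x²=0 ⇒ x=−10/3=-3.3333; min R=1−1/(4·3/10)=0.1667>−1
Confirm numerically:
  x=-2.824: |R|=0.56849 <1
  x=-2.095: |R|=0.22171 <1
  x=-1.527: |R|=0.17252 <1
  x=-3.839: |R|=1.58238 >1
  x=-3.440: |R|=1.11008 >1
Interval (-3.3333, 0).

(-3.3333, 0).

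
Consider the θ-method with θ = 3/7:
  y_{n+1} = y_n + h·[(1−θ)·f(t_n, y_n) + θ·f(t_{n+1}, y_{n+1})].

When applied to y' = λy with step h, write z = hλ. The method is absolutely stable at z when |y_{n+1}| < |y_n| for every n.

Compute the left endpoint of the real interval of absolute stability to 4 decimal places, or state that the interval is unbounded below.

Test eqn y'=λy, z=hλ:
  y_{n+1} = y_n + z·[4/7·y_n + 3/7·y_{n+1}] ⇒ (1 − 3/7z)y_{n+1} = (1 + 4/7z)y_n
  Hence R(z) = (1 + 4/7z)/(1 − 3/7z).

Find x<0 with |R(x)|<1.
x=-1.71: |R|=0.0132
R=−1: 1+4/7x = −1+3/7x ⇒ -1/7x=2 ⇒ x=2/(-1/7)=-14.0000
Confirm numerically:
  x=-11.691: |R|=0.94512 <1
  x=-9.398: |R|=0.86924 <1
  x=-6.210: |R|=0.69606 <1
  x=-14.175: |R|=1.00353 >1
  x=-14.124: |R|=1.00251 >1
Interval (-14.0000, 0).

z* = -14.0000.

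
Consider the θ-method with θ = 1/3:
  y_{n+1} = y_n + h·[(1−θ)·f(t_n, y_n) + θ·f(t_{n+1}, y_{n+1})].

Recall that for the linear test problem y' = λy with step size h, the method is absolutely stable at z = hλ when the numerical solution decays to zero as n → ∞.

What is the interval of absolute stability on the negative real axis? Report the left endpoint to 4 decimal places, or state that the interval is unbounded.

With y'=λy (z=hλ):
  y_{n+1} = y_n + z·[2/3·y_n + 1/3·y_{n+1}] ⇒ (1 − 1/3z)y_{n+1} = (1 + 2/3z)y_n
  ⇒ R(z) = (1 + 2/3z)/(1 − 1/3z).

Boundary: |R(x)|=1, x<0.
x=-1.35: |R|=0.0690
R=−1: 1+2/3x = −1+1/3x ⇒ -1/3x=2 ⇒ x=2/(-1/3)=-6.0000
Confirm numerically:
  x=-5.727: |R|=0.96872 <1
  x=-4.465: |R|=0.79437 <1
  x=-3.524: |R|=0.62048 <1
  x=-6.517: |R|=1.05432 >1
  x=-6.419: |R|=1.04448 >1
  x=-6.060: |R|=1.00662 >1
Stable set (-6.0000, 0).

(-6.0000, 0).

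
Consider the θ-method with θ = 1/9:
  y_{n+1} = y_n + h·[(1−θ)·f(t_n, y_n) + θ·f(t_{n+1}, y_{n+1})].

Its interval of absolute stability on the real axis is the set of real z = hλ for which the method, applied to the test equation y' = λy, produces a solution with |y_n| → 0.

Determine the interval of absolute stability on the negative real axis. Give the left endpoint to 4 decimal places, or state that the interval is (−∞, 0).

(-2.5714, 0).

Set f=λy, z=hλ:
  y_{n+1} = y_n + z·[8/9·y_n + 1/9·y_{n+1}] ⇒ (1 − 1/9z)y_{n+1} = (1 + 8/9z)y_n
  ⇒ R(z) = (1 + 8/9z)/(1 − 1/9z).

Solve |R(x)|<1 on ℝ⁻.
x=-1.26: |R|=0.1053
R=−1: 1+8/9x = −1+1/9x ⇒ -7/9x=2 ⇒ x=2/(-7/9)=-2.5714
Confirm numerically:
  x=-2.110: |R|=0.70927 <1
  x=-1.891: |R|=0.56267 <1
  x=-1.340: |R|=0.16634 <1
  x=-2.909: |R|=1.19842 >1
  x=-2.675: |R|=1.06210 >1
  x=-2.593: |R|=1.01303 >1
Interval (-2.5714, 0).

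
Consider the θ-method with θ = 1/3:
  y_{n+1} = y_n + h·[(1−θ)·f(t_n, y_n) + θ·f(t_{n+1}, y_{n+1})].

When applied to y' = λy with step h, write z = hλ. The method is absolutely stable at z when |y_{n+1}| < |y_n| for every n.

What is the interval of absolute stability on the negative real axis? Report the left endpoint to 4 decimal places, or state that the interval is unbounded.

Test eqn y'=λy, z=hλ:
  y_{n+1} = y_n + z·[2/3·y_n + 1/3·y_{n+1}] ⇒ (1 − 1/3z)y_{n+1} = (1 + 2/3z)y_n
  Hence R(z) = (1 + 2/3z)/(1 − 1/3z).

Find x<0 with |R(x)|<1.
x=-0.66: |R|=0.4590
R=−1: 1+2/3x = −1+1/3x ⇒ -1/3x=2 ⇒ x=2/(-1/3)=-6.0000
Confirm numerically:
  x=-5.648: |R|=0.95930 <1
  x=-5.043: |R|=0.88101 <1
  x=-2.790: |R|=0.44560 <1
  x=-6.533: |R|=1.05591 >1
  x=-6.248: |R|=1.02682 >1
Stable set (-6.0000, 0).

z∈(-6.0000,0).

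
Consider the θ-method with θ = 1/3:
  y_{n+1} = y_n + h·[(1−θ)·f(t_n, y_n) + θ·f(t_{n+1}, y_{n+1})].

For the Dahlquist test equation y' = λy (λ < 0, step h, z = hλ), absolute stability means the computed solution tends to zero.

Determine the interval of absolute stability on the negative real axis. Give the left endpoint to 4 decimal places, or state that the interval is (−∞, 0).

On y'=λy, z=hλ:
  y_{n+1} = y_n + z·[2/3·y_n + 1/3·y_{n+1}] ⇒ (1 − 1/3z)y_{n+1} = (1 + 2/3z)y_n
  Hence R(z) = (1 + 2/3z)/(1 − 1/3z).

Need |R(x)|<1, x<0.
x=-1.39: |R|=0.0501
R=−1: 1+2/3x = −1+1/3x ⇒ -1/3x=2 ⇒ x=2/(-1/3)=-6.0000
Confirm numerically:
  x=-3.898: |R|=0.69527 <1
  x=-3.741: |R|=0.66489 <1
  x=-2.620: |R|=0.39858 <1
  x=-6.330: |R|=1.03537 >1
  x=-6.173: |R|=1.01886 >1
So |R|<1 on (-6.0000, 0).

(-6.0000, 0).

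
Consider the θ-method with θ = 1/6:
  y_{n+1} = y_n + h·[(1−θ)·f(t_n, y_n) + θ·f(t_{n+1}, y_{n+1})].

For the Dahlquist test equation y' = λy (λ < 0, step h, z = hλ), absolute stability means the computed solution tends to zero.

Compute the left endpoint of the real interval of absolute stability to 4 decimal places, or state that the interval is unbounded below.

left endpoint -3.0000.

Set f=λy, z=hλ:
  y_{n+1} = y_n + z·[5/6·y_n + 1/6·y_{n+1}] ⇒ (1 − 1/6z)y_{n+1} = (1 + 5/6z)y_n
  so R(z) = (1 + 5/6z)/(1 − 1/6z).

Solve |R(x)|<1 on ℝ⁻.
x=-0.54: |R|=0.5046
R=−1: 1+5/6x = −1+1/6x ⇒ -2/3x=2 ⇒ x=2/(-2/3)=-3.0000
Confirm numerically:
  x=-2.896: |R|=0.95324 <1
  x=-2.488: |R|=0.75872 <1
  x=-2.193: |R|=0.60601 <1
  x=-2.092: |R|=0.55116 <1
  x=-3.455: |R|=1.19249 >1
  x=-3.454: |R|=1.19209 >1
Interval (-3.0000, 0).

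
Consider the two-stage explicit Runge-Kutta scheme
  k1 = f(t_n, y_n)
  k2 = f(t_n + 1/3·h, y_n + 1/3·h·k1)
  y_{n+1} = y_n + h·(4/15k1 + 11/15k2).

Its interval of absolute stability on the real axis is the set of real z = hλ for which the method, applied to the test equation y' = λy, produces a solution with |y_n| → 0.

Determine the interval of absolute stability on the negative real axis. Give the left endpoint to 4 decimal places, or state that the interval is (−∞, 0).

Set f=λy, z=hλ:
  k1=λy_n ⇒ h·k1=z·y_n;  k2=λ(1+1/3z)y_n ⇒ h·k2=z(1+1/3z)y_n
  y_{n+1}/y_n = 1 + 4/15z + 11/15z(1+1/3z) = 1 + z + 11/45z²
  ⇒ R(z) = 1 + z + 11/45z².

Need |R(x)|<1, x<0.
x=-1.41: |R|=0.0760
R=1: x+11/45x²=0 ⇒ x=−45/11=-4.0909; min R=1−1/(4·11/45)=-0.0227>−1
Confirm numerically:
  x=-2.974: |R|=0.18803 <1
  x=-2.862: |R|=0.14026 <1
  x=-1.817: |R|=0.00997 <1
  x=-4.689: |R|=1.68553 >1
  x=-4.619: |R|=1.59626 >1
  x=-4.133: |R|=1.04252 >1
So |R|<1 on (-4.0909, 0).

z∈(-4.0909,0).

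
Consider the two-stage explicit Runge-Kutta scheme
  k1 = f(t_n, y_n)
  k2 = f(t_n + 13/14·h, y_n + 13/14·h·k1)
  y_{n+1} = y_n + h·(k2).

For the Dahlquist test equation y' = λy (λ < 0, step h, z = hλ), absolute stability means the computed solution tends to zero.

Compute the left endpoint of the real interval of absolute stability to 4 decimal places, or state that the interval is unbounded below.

Test eqn y'=λy, z=hλ:
  k1=λy_n ⇒ h·k1=z·y_n;  k2=λ(1+13/14z)y_n ⇒ h·k2=z(1+13/14z)y_n
  y_{n+1}/y_n = 1 + z(1+13/14z) = 1 + z + 13/14z²
  so R(z) = 1 + z + 13/14z².

Find x<0 with |R(x)|<1.
x=-1.18: |R|=1.1129
R=1: x+13/14x²=0 ⇒ x=−14/13=-1.0769; min R=1−1/(4·13/14)=0.7308>−1
Confirm numerically:
  x=-0.763: |R|=0.77759 <1
  x=-0.750: |R|=0.77232 <1
  x=-0.646: |R|=0.74151 <1
  x=-0.640: |R|=0.74034 <1
  x=-1.672: |R|=1.92390 >1
  x=-1.581: |R|=1.74002 >1
  x=-1.327: |R|=1.30815 >1
Stable set (-1.0769, 0).

z* = -1.0769.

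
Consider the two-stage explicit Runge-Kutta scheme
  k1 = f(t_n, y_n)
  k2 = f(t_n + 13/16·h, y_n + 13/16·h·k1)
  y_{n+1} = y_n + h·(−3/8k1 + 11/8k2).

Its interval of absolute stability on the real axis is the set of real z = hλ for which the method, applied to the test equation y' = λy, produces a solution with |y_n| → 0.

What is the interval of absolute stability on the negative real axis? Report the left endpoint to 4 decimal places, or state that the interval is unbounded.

z∈(-0.8951,0).

Set f=λy, z=hλ:
  k1=λy_n ⇒ h·k1=z·y_n;  k2=λ(1+13/16z)y_n ⇒ h·k2=z(1+13/16z)y_n
  y_{n+1}/y_n = 1 − 3/8z + 11/8z(1+13/16z) = 1 + z + 143/128z²
  ⇒ R(z) = 1 + z + 143/128z².

Solve |R(x)|<1 on ℝ⁻.
x=-1.59: |R|=2.2344
R=1: x+143/128x²=0 ⇒ x=−128/143=-0.8951; min R=1−1/(4·143/128)=0.7762>−1
Confirm numerically:
  x=-0.853: |R|=0.95988 <1
  x=-0.601: |R|=0.80253 <1
  x=-0.513: |R|=0.78101 <1
  x=-1.374: |R|=1.73511 >1
  x=-1.373: |R|=1.73304 >1
So |R|<1 on (-0.8951, 0).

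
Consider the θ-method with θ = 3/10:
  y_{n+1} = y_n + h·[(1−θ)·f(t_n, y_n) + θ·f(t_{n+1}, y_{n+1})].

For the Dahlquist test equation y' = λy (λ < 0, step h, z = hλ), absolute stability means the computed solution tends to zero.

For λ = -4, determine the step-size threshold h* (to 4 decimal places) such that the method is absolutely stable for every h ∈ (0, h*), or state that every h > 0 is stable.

With y'=λy (z=hλ):
  y_{n+1} = y_n + z·[7/10·y_n + 3/10·y_{n+1}] ⇒ (1 − 3/10z)y_{n+1} = (1 + 7/10z)y_n
  R(z) = (1 + 7/10z)/(1 − 3/10z).

Boundary: |R(x)|=1, x<0.
x=-1.64: |R|=0.0992
R=−1: 1+7/10x = −1+3/10x ⇒ -2/5x=2 ⇒ x=2/(-2/5)=-5.0000
Confirm numerically:
  x=-4.445: |R|=0.90486 <1
  x=-2.624: |R|=0.46822 <1
  x=-2.611: |R|=0.46414 <1
  x=-2.551: |R|=0.44508 <1
  x=-5.516: |R|=1.07775 >1
  x=-5.155: |R|=1.02435 >1
  x=-5.022: |R|=1.00351 >1
So |R|<1 on (-5.0000, 0).

(-5.0000,0); λ=-4 ⇒ h* = (5)/4 = 1.2500.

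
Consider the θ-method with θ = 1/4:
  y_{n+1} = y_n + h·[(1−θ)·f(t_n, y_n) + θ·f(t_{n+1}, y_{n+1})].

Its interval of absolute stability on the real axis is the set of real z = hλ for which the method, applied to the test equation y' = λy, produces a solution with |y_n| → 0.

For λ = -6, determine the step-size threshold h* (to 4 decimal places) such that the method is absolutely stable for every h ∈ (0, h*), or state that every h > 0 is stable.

(-4.0000,0); λ=-6 ⇒ h* = (4)/6 = 0.6667.

On y'=λy, z=hλ:
  y_{n+1} = y_n + z·[3/4·y_n + 1/4·y_{n+1}] ⇒ (1 − 1/4z)y_{n+1} = (1 + 3/4z)y_n
  R(z) = (1 + 3/4z)/(1 − 1/4z).

Solve |R(x)|<1 on ℝ⁻.
x=-1.14: |R|=0.1128
R=−1: 1+3/4x = −1+1/4x ⇒ -1/2x=2 ⇒ x=2/(-1/2)=-4.0000
Confirm numerically:
  x=-3.885: |R|=0.97083 <1
  x=-2.788: |R|=0.64290 <1
  x=-1.819: |R|=0.25039 <1
  x=-4.529: |R|=1.12405 >1
  x=-4.492: |R|=1.11587 >1
  x=-4.049: |R|=1.01218 >1
So |R|<1 on (-4.0000, 0).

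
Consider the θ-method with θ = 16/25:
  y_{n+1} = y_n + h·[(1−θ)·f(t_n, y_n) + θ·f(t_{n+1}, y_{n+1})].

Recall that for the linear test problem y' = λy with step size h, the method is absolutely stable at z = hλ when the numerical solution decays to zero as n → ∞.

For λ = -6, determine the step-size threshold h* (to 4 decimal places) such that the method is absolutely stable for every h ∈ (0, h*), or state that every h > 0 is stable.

interval (−∞, 0). Any h>0 works for λ=-6.

Test eqn y'=λy, z=hλ:
  y_{n+1} = y_n + z·[9/25·y_n + 16/25·y_{n+1}] ⇒ (1 − 16/25z)y_{n+1} = (1 + 9/25z)y_n
  ⇒ R(z) = (1 + 9/25z)/(1 − 16/25z).

Boundary: |R(x)|=1, x<0.
x=-1.37: |R|=0.2700
x=-2: |R|=0.1228
x=-10: |R|=0.3514
x=-100: |R|=0.5385
θ=16/25≥1/2 ⇒ |1+9/25x|<|1−16/25x| ∀x<0 ⇒ stable on all of ℝ⁻.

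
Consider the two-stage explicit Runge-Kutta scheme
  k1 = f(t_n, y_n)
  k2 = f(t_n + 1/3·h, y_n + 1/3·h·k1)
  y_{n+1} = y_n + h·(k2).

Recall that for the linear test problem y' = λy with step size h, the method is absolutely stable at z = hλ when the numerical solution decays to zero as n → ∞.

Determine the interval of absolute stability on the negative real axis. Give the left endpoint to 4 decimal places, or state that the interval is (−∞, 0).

z∈(-3.0000,0).

Set f=λy, z=hλ:
  k1=λy_n ⇒ h·k1=z·y_n;  k2=λ(1+1/3z)y_n ⇒ h·k2=z(1+1/3z)y_n
  y_{n+1}/y_n = 1 + z(1+1/3z) = 1 + z + 1/3z²
  Hence R(z) = 1 + z + 1/3z².

Find x<0 with |R(x)|<1.
x=-0.38: |R|=0.6681
R=1: x+1/3x²=0 ⇒ x=−3=-3.0000; min R=1−1/(4·1/3)=0.2500>−1
Confirm numerically:
  x=-2.488: |R|=0.57538 <1
  x=-1.786: |R|=0.27727 <1
  x=-1.580: |R|=0.25213 <1
  x=-1.340: |R|=0.25853 <1
  x=-3.508: |R|=1.59402 >1
  x=-3.423: |R|=1.48264 >1
  x=-3.242: |R|=1.26152 >1
Interval (-3.0000, 0).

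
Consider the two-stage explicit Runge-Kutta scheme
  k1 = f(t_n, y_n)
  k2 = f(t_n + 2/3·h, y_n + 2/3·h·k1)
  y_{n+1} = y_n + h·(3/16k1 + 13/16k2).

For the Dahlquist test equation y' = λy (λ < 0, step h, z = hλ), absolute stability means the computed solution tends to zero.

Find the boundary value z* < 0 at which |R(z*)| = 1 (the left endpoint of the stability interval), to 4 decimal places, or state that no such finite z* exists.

With y'=λy (z=hλ):
  k1=λy_n ⇒ h·k1=z·y_n;  k2=λ(1+2/3z)y_n ⇒ h·k2=z(1+2/3z)y_n
  y_{n+1}/y_n = 1 + 3/16z + 13/16z(1+2/3z) = 1 + z + 13/24z²
  Hence R(z) = 1 + z + 13/24z².

Find x<0 with |R(x)|<1.
x=-1.44: |R|=0.6832
R=1: x+13/24x²=0 ⇒ x=−24/13=-1.8462; min R=1−1/(4·13/24)=0.5385>−1
Confirm numerically:
  x=-1.590: |R|=0.77939 <1
  x=-0.788: |R|=0.54834 <1
  x=-0.777: |R|=0.55002 <1
  x=-1.987: |R|=1.15159 >1
  x=-1.975: |R|=1.13784 >1
So |R|<1 on (-1.8462, 0).

z* = -1.8462.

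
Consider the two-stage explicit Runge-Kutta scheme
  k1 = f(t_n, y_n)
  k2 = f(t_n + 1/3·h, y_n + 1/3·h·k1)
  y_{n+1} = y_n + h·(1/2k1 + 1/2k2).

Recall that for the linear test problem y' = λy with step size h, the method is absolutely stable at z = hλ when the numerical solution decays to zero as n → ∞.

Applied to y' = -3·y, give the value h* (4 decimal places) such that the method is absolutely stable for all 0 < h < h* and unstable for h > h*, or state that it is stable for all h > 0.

(-6.0000,0); λ=-3 ⇒ h* = (6)/3 = 2.0000.

Test eqn y'=λy, z=hλ:
  k1=λy_n ⇒ h·k1=z·y_n;  k2=λ(1+1/3z)y_n ⇒ h·k2=z(1+1/3z)y_n
  y_{n+1}/y_n = 1 + 1/2z + 1/2z(1+1/3z) = 1 + z + 1/6z²
  so R(z) = 1 + z + 1/6z².

Find x<0 with |R(x)|<1.
x=-0.99: |R|=0.1734
R=1: x+1/6x²=0 ⇒ x=−6=-6.0000; min R=1−1/(4·1/6)=-0.5000>−1
Confirm numerically:
  x=-4.637: |R|=0.05337 <1
  x=-3.928: |R|=0.35647 <1
  x=-3.395: |R|=0.47400 <1
  x=-2.711: |R|=0.48608 <1
  x=-6.573: |R|=1.62772 >1
  x=-6.353: |R|=1.37377 >1
So |R|<1 on (-6.0000, 0).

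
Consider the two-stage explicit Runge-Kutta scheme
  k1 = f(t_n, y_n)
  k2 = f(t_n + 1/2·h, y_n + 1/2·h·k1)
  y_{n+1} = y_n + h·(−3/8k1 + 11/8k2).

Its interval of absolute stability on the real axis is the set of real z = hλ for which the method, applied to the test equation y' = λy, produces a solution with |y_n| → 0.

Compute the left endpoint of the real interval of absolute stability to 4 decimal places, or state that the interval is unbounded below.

With y'=λy (z=hλ):
  k1=λy_n ⇒ h·k1=z·y_n;  k2=λ(1+1/2z)y_n ⇒ h·k2=z(1+1/2z)y_n
  y_{n+1}/y_n = 1 − 3/8z + 11/8z(1+1/2z) = 1 + z + 11/16z²
  Hence R(z) = 1 + z + 11/16z².

Solve |R(x)|<1 on ℝ⁻.
x=-1.14: |R|=0.7535
R=1: x+11/16x²=0 ⇒ x=−16/11=-1.4545; min R=1−1/(4·11/16)=0.6364>−1
Confirm numerically:
  x=-1.431: |R|=0.97684 <1
  x=-0.753: |R|=0.63682 <1
  x=-0.633: |R|=0.64247 <1
  x=-1.999: |R|=1.74825 >1
  x=-1.657: |R|=1.23063 >1
  x=-1.587: |R|=1.14452 >1
Stable set (-1.4545, 0).

z* = -1.4545.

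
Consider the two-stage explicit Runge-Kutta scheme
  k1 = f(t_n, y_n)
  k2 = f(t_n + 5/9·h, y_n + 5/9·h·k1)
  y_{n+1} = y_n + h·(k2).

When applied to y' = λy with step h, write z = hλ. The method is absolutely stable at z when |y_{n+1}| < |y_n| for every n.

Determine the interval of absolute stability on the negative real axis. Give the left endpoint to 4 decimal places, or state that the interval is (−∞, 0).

(-1.8000, 0).

With y'=λy (z=hλ):
  k1=λy_n ⇒ h·k1=z·y_n;  k2=λ(1+5/9z)y_n ⇒ h·k2=z(1+5/9z)y_n
  y_{n+1}/y_n = 1 + z(1+5/9z) = 1 + z + 5/9z²
  Hence R(z) = 1 + z + 5/9z².

Find x<0 with |R(x)|<1.
x=-1.35: |R|=0.6625
R=1: x+5/9x²=0 ⇒ x=−9/5=-1.8000; min R=1−1/(4·5/9)=0.5500>−1
Confirm numerically:
  x=-1.433: |R|=0.70783 <1
  x=-1.382: |R|=0.67907 <1
  x=-1.371: |R|=0.67325 <1
  x=-1.255: |R|=0.62001 <1
  x=-2.361: |R|=1.73585 >1
  x=-2.220: |R|=1.51800 >1
Stable set (-1.8000, 0).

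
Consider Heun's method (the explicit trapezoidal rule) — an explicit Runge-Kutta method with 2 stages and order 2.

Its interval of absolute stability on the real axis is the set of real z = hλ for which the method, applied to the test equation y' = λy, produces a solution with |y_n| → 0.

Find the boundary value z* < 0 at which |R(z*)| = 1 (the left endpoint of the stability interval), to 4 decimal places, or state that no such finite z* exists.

left endpoint -2.0000.

Set f=λy, z=hλ:
  order 2, 2-stage ⇒ R(z)=1+z+z^2/2
  (e.g. R(-1.55)=0.65125, |R|=0.65125)

Solve |R(x)|<1 on ℝ⁻.
x=-1.55: |R|=0.6513
|R(-2.1)|=1.1050 |R(-0.97)|=0.5005 |R(-0.7)|=0.5450
Bisect:
  x_lo=-2.3852 |R|=1.4594  x_hi=-0.2964 |R|=0.7475
  mid=-1.34080 |R|=0.55807 →hi
  mid=-1.86299 |R|=0.87238 →hi
  mid=-2.12409 |R|=1.13179 →lo
  mid=-1.99354 |R|=0.99356 →hi
  mid=-2.05882 |R|=1.06055 →lo
  mid=-2.02618 |R|=1.02652 →lo
  mid=-2.00986 |R|=1.00991 →lo
  ...
  [-2.00004,-1.99992] ⇒ x*=-2.0000
So |R|<1 on (-2.0000, 0).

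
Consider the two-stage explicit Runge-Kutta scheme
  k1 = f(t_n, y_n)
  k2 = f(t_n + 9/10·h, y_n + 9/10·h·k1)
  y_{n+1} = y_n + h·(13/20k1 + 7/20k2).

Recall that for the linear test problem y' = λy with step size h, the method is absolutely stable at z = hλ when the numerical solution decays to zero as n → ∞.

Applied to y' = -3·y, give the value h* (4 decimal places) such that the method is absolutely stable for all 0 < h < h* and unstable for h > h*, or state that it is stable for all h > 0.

Test eqn y'=λy, z=hλ:
  k1=λy_n ⇒ h·k1=z·y_n;  k2=λ(1+9/10z)y_n ⇒ h·k2=z(1+9/10z)y_n
  y_{n+1}/y_n = 1 + 13/20z + 7/20z(1+9/10z) = 1 + z + 63/200z²
  ⇒ R(z) = 1 + z + 63/200z².

Find x<0 with |R(x)|<1.
x=-1.48: |R|=0.2100
R=1: x+63/200x²=0 ⇒ x=−200/63=-3.1746; min R=1−1/(4·63/200)=0.2063>−1
Confirm numerically:
  x=-2.053: |R|=0.27466 <1
  x=-2.043: |R|=0.27176 <1
  x=-1.423: |R|=0.21485 <1
  x=-3.714: |R|=1.63105 >1
  x=-3.443: |R|=1.29109 >1
Stable set (-3.1746, 0).

(-3.1746,0); λ=-3 ⇒ h* = (200/63)/3 = 1.0582.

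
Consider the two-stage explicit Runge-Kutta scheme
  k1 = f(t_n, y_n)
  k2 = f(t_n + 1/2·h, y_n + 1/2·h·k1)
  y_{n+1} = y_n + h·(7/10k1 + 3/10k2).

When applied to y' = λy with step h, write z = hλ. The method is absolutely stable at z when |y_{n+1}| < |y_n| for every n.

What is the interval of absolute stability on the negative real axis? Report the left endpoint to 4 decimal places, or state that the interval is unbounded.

Test eqn y'=λy, z=hλ:
  k1=λy_n ⇒ h·k1=z·y_n;  k2=λ(1+1/2z)y_n ⇒ h·k2=z(1+1/2z)y_n
  y_{n+1}/y_n = 1 + 7/10z + 3/10z(1+1/2z) = 1 + z + 3/20z²
  Hence R(z) = 1 + z + 3/20z².

Need |R(x)|<1, x<0.
x=-0.49: |R|=0.5460
R=1: x+3/20x²=0 ⇒ x=−20/3=-6.6667; min R=1−1/(4·3/20)=-0.6667>−1
Confirm numerically:
  x=-6.602: |R|=0.93596 <1
  x=-6.488: |R|=0.82612 <1
  x=-3.917: |R|=0.61557 <1
  x=-3.250: |R|=0.66562 <1
  x=-7.158: |R|=1.52754 >1
  x=-7.077: |R|=1.43559 >1
  x=-6.761: |R|=1.09567 >1
So |R|<1 on (-6.6667, 0).

z∈(-6.6667,0).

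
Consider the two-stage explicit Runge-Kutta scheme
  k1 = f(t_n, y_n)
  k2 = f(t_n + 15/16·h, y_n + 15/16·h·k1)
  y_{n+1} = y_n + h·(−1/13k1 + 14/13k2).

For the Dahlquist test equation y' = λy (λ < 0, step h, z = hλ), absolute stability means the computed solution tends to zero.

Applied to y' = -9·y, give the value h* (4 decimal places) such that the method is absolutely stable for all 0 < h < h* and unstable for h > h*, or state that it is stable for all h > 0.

With y'=λy (z=hλ):
  k1=λy_n ⇒ h·k1=z·y_n;  k2=λ(1+15/16z)y_n ⇒ h·k2=z(1+15/16z)y_n
  y_{n+1}/y_n = 1 − 1/13z + 14/13z(1+15/16z) = 1 + z + 105/104z²
  R(z) = 1 + z + 105/104z².

Boundary: |R(x)|=1, x<0.
x=-0.73: |R|=0.8080
R=1: x+105/104x²=0 ⇒ x=−104/105=-0.9905; min R=1−1/(4·105/104)=0.7524>−1
Confirm numerically:
  x=-0.913: |R|=0.92858 <1
  x=-0.838: |R|=0.87100 <1
  x=-0.660: |R|=0.77979 <1
  x=-0.472: |R|=0.75293 <1
  x=-1.148: |R|=1.18258 >1
  x=-1.130: |R|=1.15918 >1
  x=-1.092: |R|=1.11193 >1
Interval (-0.9905, 0).

(-0.9905,0); λ=-9 ⇒ h* = (104/105)/9 = 0.1101.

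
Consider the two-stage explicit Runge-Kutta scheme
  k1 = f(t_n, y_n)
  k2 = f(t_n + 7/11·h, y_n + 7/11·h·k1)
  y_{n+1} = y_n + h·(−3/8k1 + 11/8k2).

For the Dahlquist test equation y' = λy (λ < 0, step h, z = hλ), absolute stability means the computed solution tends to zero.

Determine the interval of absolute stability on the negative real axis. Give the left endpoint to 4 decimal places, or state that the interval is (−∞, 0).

z∈(-1.1429,0).

Set f=λy, z=hλ:
  k1=λy_n ⇒ h·k1=z·y_n;  k2=λ(1+7/11z)y_n ⇒ h·k2=z(1+7/11z)y_n
  y_{n+1}/y_n = 1 − 3/8z + 11/8z(1+7/11z) = 1 + z + 7/8z²
  Hence R(z) = 1 + z + 7/8z².

Find x<0 with |R(x)|<1.
x=-0.38: |R|=0.7464
R=1: x+7/8x²=0 ⇒ x=−8/7=-1.1429; min R=1−1/(4·7/8)=0.7143>−1
Confirm numerically:
  x=-0.944: |R|=0.83574 <1
  x=-0.805: |R|=0.76202 <1
  x=-0.634: |R|=0.71771 <1
  x=-1.620: |R|=1.67635 >1
  x=-1.387: |R|=1.29630 >1
  x=-1.374: |R|=1.27789 >1
So |R|<1 on (-1.1429, 0).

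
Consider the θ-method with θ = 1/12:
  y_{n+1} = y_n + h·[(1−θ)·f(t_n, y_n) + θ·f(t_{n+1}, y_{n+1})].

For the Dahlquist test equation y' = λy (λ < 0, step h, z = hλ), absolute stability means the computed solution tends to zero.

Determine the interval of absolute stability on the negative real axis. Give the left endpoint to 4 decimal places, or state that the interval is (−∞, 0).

(-2.4000, 0).

Set f=λy, z=hλ:
  y_{n+1} = y_n + z·[11/12·y_n + 1/12·y_{n+1}] ⇒ (1 − 1/12z)y_{n+1} = (1 + 11/12z)y_n
  ⇒ R(z) = (1 + 11/12z)/(1 − 1/12z).

Solve |R(x)|<1 on ℝ⁻.
x=-1.66: |R|=0.4583
R=−1: 1+11/12x = −1+1/12x ⇒ -5/6x=2 ⇒ x=2/(-5/6)=-2.4000
Confirm numerically:
  x=-2.037: |R|=0.74140 <1
  x=-1.986: |R|=0.70399 <1
  x=-1.275: |R|=0.15254 <1
  x=-2.870: |R|=1.31607 >1
  x=-2.720: |R|=1.21739 >1
  x=-2.521: |R|=1.08333 >1
Stable set (-2.4000, 0).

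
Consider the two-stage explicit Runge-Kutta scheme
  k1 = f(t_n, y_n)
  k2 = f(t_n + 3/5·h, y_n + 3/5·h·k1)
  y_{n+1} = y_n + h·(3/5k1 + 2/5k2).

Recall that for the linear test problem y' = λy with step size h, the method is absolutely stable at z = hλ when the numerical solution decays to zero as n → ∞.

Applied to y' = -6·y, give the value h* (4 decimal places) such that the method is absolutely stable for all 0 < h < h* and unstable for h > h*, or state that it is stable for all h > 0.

Test eqn y'=λy, z=hλ:
  k1=λy_n ⇒ h·k1=z·y_n;  k2=λ(1+3/5z)y_n ⇒ h·k2=z(1+3/5z)y_n
  y_{n+1}/y_n = 1 + 3/5z + 2/5z(1+3/5z) = 1 + z + 6/25z²
  Hence R(z) = 1 + z + 6/25z².

Boundary: |R(x)|=1, x<0.
x=-1.06: |R|=0.2097
R=1: x+6/25x²=0 ⇒ x=−25/6=-4.1667; min R=1−1/(4·6/25)=-0.0417>−1
Confirm numerically:
  x=-4.029: |R|=0.86688 <1
  x=-3.869: |R|=0.72360 <1
  x=-3.352: |R|=0.34462 <1
  x=-2.467: |R|=0.00634 <1
  x=-4.526: |R|=1.39032 >1
  x=-4.471: |R|=1.32656 >1
So |R|<1 on (-4.1667, 0).

(-4.1667,0); λ=-6 ⇒ h* = (25/6)/6 = 0.6944.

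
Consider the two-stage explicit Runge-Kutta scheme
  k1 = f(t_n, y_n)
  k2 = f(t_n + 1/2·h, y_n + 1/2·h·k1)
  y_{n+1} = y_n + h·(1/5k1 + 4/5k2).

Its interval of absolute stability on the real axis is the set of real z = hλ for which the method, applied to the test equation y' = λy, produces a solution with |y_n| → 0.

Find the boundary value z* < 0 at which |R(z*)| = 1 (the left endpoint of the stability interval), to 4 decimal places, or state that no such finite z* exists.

Test eqn y'=λy, z=hλ:
  k1=λy_n ⇒ h·k1=z·y_n;  k2=λ(1+1/2z)y_n ⇒ h·k2=z(1+1/2z)y_n
  y_{n+1}/y_n = 1 + 1/5z + 4/5z(1+1/2z) = 1 + z + 2/5z²
  R(z) = 1 + z + 2/5z².

Need |R(x)|<1, x<0.
x=-1.64: |R|=0.4358
R=1: x+2/5x²=0 ⇒ x=−5/2=-2.5000; min R=1−1/(4·2/5)=0.3750>−1
Confirm numerically:
  x=-1.583: |R|=0.41936 <1
  x=-1.329: |R|=0.37750 <1
  x=-1.068: |R|=0.38825 <1
  x=-2.922: |R|=1.49323 >1
  x=-2.808: |R|=1.34595 >1
  x=-2.699: |R|=1.21484 >1
Interval (-2.5000, 0).

z* = -2.5000.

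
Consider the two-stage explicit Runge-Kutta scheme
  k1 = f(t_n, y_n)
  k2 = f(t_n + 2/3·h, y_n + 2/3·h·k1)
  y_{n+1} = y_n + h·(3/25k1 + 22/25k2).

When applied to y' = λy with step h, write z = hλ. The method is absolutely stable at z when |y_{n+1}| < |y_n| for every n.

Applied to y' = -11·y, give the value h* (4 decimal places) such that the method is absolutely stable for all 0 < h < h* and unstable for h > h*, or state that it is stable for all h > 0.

(-1.7045,0); λ=-11 ⇒ h* = (75/44)/11 = 0.1550.

Test eqn y'=λy, z=hλ:
  k1=λy_n ⇒ h·k1=z·y_n;  k2=λ(1+2/3z)y_n ⇒ h·k2=z(1+2/3z)y_n
  y_{n+1}/y_n = 1 + 3/25z + 22/25z(1+2/3z) = 1 + z + 44/75z²
  Hence R(z) = 1 + z + 44/75z².

Need |R(x)|<1, x<0.
x=-0.43: |R|=0.6785
R=1: x+44/75x²=0 ⇒ x=−75/44=-1.7045; min R=1−1/(4·44/75)=0.5739>−1
Confirm numerically:
  x=-1.636: |R|=0.93421 <1
  x=-1.601: |R|=0.90274 <1
  x=-1.073: |R|=0.60245 <1
  x=-0.767: |R|=0.57813 <1
  x=-2.004: |R|=1.35206 >1
  x=-1.953: |R|=1.28467 >1
So |R|<1 on (-1.7045, 0).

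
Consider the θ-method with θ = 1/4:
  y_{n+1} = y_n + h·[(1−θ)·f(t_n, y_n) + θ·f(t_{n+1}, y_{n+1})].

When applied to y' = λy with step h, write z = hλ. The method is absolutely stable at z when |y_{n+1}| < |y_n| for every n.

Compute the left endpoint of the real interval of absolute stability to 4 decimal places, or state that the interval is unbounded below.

left endpoint -4.0000.

Test eqn y'=λy, z=hλ:
  y_{n+1} = y_n + z·[3/4·y_n + 1/4·y_{n+1}] ⇒ (1 − 1/4z)y_{n+1} = (1 + 3/4z)y_n
  ⇒ R(z) = (1 + 3/4z)/(1 − 1/4z).

Solve |R(x)|<1 on ℝ⁻.
x=-0.63: |R|=0.4557
R=−1: 1+3/4x = −1+1/4x ⇒ -1/2x=2 ⇒ x=2/(-1/2)=-4.0000
Confirm numerically:
  x=-3.920: |R|=0.97980 <1
  x=-2.230: |R|=0.43178 <1
  x=-2.026: |R|=0.34484 <1
  x=-4.203: |R|=1.04949 >1
  x=-4.086: |R|=1.02127 >1
So |R|<1 on (-4.0000, 0).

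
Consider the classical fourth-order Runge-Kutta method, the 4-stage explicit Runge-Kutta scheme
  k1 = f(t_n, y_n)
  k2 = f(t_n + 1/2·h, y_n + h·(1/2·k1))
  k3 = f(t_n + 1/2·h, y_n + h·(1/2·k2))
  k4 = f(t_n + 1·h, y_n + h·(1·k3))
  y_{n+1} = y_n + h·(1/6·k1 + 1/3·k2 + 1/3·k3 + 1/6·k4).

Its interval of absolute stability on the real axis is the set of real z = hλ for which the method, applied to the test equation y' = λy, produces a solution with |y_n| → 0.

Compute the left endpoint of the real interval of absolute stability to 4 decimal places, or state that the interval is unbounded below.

z* = -2.7853.

With y'=λy (z=hλ):
  order 4, 4-stage ⇒ R(z)=1+z+z^2/2+z^3/6+z^4/24
  (e.g. R(-0.55)=0.57733, |R|=0.57733)

Need |R(x)|<1, x<0.
x=-0.55: |R|=0.5773
|R(-2.5)|=0.6484 |R(-1.97)|=0.3238 |R(-1.75)|=0.2788
Bisect:
  x_lo=-3.5811 |R|=3.0294  x_hi=-0.0851 |R|=0.9184
  mid=-1.83308 |R|=0.29088 →hi
  mid=-2.70708 |R|=0.88834 →hi
  mid=-3.14408 |R|=1.69012 →lo
  mid=-2.92558 |R|=1.23294 →lo
  mid=-2.81633 |R|=1.04781 →lo
  mid=-2.76170 |R|=0.96501 →hi
  mid=-2.78902 |R|=1.00563 →lo
  mid=-2.77536 |R|=0.98513 →hi
  mid=-2.78219 |R|=0.99533 →hi
  mid=-2.78560 |R|=1.00047 →lo
  ...
  [-2.78539,-2.78518] ⇒ x*=-2.7853
So |R|<1 on (-2.7853, 0).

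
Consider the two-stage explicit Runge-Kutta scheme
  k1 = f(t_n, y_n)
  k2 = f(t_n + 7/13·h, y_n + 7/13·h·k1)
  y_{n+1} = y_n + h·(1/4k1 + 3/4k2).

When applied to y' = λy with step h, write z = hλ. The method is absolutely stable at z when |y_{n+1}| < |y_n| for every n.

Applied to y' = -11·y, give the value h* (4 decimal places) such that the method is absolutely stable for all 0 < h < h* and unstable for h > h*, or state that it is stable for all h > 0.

(-2.4762,0); λ=-11 ⇒ h* = (52/21)/11 = 0.2251.

Test eqn y'=λy, z=hλ:
  k1=λy_n ⇒ h·k1=z·y_n;  k2=λ(1+7/13z)y_n ⇒ h·k2=z(1+7/13z)y_n
  y_{n+1}/y_n = 1 + 1/4z + 3/4z(1+7/13z) = 1 + z + 21/52z²
  so R(z) = 1 + z + 21/52z².

Find x<0 with |R(x)|<1.
x=-1.74: |R|=0.4827
R=1: x+21/52x²=0 ⇒ x=−52/21=-2.4762; min R=1−1/(4·21/52)=0.3810>−1
Confirm numerically:
  x=-1.949: |R|=0.58505 <1
  x=-1.896: |R|=0.55575 <1
  x=-1.608: |R|=0.43621 <1
  x=-2.972: |R|=1.59509 >1
  x=-2.717: |R|=1.26423 >1
So |R|<1 on (-2.4762, 0).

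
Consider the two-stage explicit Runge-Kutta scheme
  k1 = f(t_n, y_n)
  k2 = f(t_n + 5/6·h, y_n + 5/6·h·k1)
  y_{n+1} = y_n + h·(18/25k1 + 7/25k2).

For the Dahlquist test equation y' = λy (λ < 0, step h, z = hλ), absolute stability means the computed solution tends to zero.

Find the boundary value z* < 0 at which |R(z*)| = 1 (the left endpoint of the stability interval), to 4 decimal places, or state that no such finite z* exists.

With y'=λy (z=hλ):
  k1=λy_n ⇒ h·k1=z·y_n;  k2=λ(1+5/6z)y_n ⇒ h·k2=z(1+5/6z)y_n
  y_{n+1}/y_n = 1 + 18/25z + 7/25z(1+5/6z) = 1 + z + 7/30z²
  so R(z) = 1 + z + 7/30z².

Find x<0 with |R(x)|<1.
x=-1: |R|=0.2333
R=1: x+7/30x²=0 ⇒ x=−30/7=-4.2857; min R=1−1/(4·7/30)=-0.0714>−1
Confirm numerically:
  x=-4.008: |R|=0.74028 <1
  x=-3.322: |R|=0.25299 <1
  x=-2.314: |R|=0.06459 <1
  x=-2.223: |R|=0.06993 <1
  x=-4.789: |R|=1.56239 >1
  x=-4.705: |R|=1.46031 >1
Interval (-4.2857, 0).

z* = -4.2857.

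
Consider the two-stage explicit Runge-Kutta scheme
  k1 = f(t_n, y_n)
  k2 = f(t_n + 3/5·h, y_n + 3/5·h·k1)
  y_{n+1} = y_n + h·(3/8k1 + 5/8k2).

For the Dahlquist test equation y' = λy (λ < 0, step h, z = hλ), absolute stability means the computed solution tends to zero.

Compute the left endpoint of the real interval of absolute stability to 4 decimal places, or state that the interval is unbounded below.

On y'=λy, z=hλ:
  k1=λy_n ⇒ h·k1=z·y_n;  k2=λ(1+3/5z)y_n ⇒ h·k2=z(1+3/5z)y_n
  y_{n+1}/y_n = 1 + 3/8z + 5/8z(1+3/5z) = 1 + z + 3/8z²
  R(z) = 1 + z + 3/8z².

Boundary: |R(x)|=1, x<0.
x=-1.31: |R|=0.3335
R=1: x+3/8x²=0 ⇒ x=−8/3=-2.6667; min R=1−1/(4·3/8)=0.3333>−1
Confirm numerically:
  x=-2.546: |R|=0.88479 <1
  x=-1.517: |R|=0.34598 <1
  x=-1.488: |R|=0.34230 <1
  x=-3.029: |R|=1.41157 >1
  x=-2.973: |R|=1.34152 >1
So |R|<1 on (-2.6667, 0).

z* = -2.6667.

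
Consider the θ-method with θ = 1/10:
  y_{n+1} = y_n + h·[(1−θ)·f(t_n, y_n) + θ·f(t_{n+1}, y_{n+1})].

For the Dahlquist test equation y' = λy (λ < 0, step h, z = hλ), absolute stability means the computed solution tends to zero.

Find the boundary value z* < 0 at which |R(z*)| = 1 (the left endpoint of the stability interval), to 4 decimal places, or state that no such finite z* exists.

z* = -2.5000.

On y'=λy, z=hλ:
  y_{n+1} = y_n + z·[9/10·y_n + 1/10·y_{n+1}] ⇒ (1 − 1/10z)y_{n+1} = (1 + 9/10z)y_n
  ⇒ R(z) = (1 + 9/10z)/(1 − 1/10z).

Boundary: |R(x)|=1, x<0.
x=-0.69: |R|=0.3545
R=−1: 1+9/10x = −1+1/10x ⇒ -4/5x=2 ⇒ x=2/(-4/5)=-2.5000
Confirm numerically:
  x=-2.474: |R|=0.98333 <1
  x=-1.970: |R|=0.64578 <1
  x=-1.874: |R|=0.57824 <1
  x=-1.864: |R|=0.57114 <1
  x=-2.927: |R|=1.26425 >1
  x=-2.812: |R|=1.19482 >1
  x=-2.723: |R|=1.14022 >1
Stable set (-2.5000, 0).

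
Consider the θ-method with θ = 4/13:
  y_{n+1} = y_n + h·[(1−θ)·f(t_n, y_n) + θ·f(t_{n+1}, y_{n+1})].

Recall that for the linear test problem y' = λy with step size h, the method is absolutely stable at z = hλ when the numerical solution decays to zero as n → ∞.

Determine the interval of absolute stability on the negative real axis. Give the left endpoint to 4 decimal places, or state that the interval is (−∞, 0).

(-5.2000, 0).

Set f=λy, z=hλ:
  y_{n+1} = y_n + z·[9/13·y_n + 4/13·y_{n+1}] ⇒ (1 − 4/13z)y_{n+1} = (1 + 9/13z)y_n
  ⇒ R(z) = (1 + 9/13z)/(1 − 4/13z).

Need |R(x)|<1, x<0.
x=-1.46: |R|=0.0074
R=−1: 1+9/13x = −1+4/13x ⇒ -5/13x=2 ⇒ x=2/(-5/13)=-5.2000
Confirm numerically:
  x=-4.560: |R|=0.89757 <1
  x=-3.588: |R|=0.70532 <1
  x=-2.660: |R|=0.46277 <1
  x=-2.624: |R|=0.45182 <1
  x=-5.391: |R|=1.02763 >1
  x=-5.341: |R|=1.02052 >1
Interval (-5.2000, 0).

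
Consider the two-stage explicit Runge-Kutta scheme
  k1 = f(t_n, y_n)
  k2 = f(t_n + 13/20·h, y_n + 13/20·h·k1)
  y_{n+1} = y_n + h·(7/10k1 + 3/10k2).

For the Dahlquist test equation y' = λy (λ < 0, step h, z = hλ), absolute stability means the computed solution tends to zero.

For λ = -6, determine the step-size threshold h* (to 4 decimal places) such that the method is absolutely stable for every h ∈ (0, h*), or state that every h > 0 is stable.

On y'=λy, z=hλ:
  k1=λy_n ⇒ h·k1=z·y_n;  k2=λ(1+13/20z)y_n ⇒ h·k2=z(1+13/20z)y_n
  y_{n+1}/y_n = 1 + 7/10z + 3/10z(1+13/20z) = 1 + z + 39/200z²
  R(z) = 1 + z + 39/200z².

Need |R(x)|<1, x<0.
x=-1.37: |R|=0.0040
R=1: x+39/200x²=0 ⇒ x=−200/39=-5.1282; min R=1−1/(4·39/200)=-0.2821>−1
Confirm numerically:
  x=-3.326: |R|=0.16886 <1
  x=-2.956: |R|=0.25210 <1
  x=-2.483: |R|=0.28077 <1
  x=-2.218: |R|=0.25869 <1
  x=-5.257: |R|=1.13203 >1
  x=-5.225: |R|=1.09862 >1
  x=-5.165: |R|=1.03706 >1
So |R|<1 on (-5.1282, 0).

(-5.1282,0); λ=-6 ⇒ h* = (200/39)/6 = 0.8547.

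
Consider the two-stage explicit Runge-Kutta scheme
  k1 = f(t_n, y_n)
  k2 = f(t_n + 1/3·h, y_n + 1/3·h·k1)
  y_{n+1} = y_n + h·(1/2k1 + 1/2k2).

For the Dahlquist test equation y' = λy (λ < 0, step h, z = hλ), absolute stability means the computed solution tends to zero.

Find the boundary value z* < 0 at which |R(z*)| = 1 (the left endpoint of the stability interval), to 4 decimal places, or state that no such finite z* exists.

With y'=λy (z=hλ):
  k1=λy_n ⇒ h·k1=z·y_n;  k2=λ(1+1/3z)y_n ⇒ h·k2=z(1+1/3z)y_n
  y_{n+1}/y_n = 1 + 1/2z + 1/2z(1+1/3z) = 1 + z + 1/6z²
  Hence R(z) = 1 + z + 1/6z².

Solve |R(x)|<1 on ℝ⁻.
x=-0.66: |R|=0.4126
R=1: x+1/6x²=0 ⇒ x=−6=-6.0000; min R=1−1/(4·1/6)=-0.5000>−1
Confirm numerically:
  x=-5.140: |R|=0.26327 <1
  x=-4.867: |R|=0.08095 <1
  x=-3.899: |R|=0.36530 <1
  x=-3.420: |R|=0.47060 <1
  x=-6.591: |R|=1.64921 >1
  x=-6.351: |R|=1.37153 >1
  x=-6.318: |R|=1.33485 >1
Interval (-6.0000, 0).

z* = -6.0000.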